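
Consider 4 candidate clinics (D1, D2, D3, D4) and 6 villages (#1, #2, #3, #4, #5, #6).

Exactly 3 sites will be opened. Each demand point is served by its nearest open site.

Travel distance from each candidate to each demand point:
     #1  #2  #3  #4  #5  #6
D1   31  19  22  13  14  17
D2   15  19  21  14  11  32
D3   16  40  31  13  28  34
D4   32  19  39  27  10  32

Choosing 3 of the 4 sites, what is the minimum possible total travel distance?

Open {D1, D2, D4}.
  #1→D2 15, #2→D1 19, #3→D2 21, #4→D1 13, #5→D4 10, #6→D1 17  ⇒ total 95.
Compare {D1, D2, D3}: total 96.
Compare {D1, D3, D4}: total 97.
No size-3 selection does better; minimum is 95.

95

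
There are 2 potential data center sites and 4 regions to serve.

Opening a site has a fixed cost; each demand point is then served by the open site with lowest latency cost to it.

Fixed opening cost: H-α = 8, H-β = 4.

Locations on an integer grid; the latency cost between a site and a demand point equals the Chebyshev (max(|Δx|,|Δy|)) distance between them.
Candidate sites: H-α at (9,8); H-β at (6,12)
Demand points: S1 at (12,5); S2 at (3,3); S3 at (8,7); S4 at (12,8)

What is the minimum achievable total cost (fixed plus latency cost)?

Open {H-α}: assign each demand point to its cheapest open site.
  S1→H-α 3, S2→H-α 6, S3→H-α 1, S4→H-α 3
  latency cost 13, fixed 8 → total 21.
Compare {H-α, H-β}: latency cost 13 + fixed 12 = 25.
Compare {H-β}: latency cost 27 + fixed 4 = 31.

21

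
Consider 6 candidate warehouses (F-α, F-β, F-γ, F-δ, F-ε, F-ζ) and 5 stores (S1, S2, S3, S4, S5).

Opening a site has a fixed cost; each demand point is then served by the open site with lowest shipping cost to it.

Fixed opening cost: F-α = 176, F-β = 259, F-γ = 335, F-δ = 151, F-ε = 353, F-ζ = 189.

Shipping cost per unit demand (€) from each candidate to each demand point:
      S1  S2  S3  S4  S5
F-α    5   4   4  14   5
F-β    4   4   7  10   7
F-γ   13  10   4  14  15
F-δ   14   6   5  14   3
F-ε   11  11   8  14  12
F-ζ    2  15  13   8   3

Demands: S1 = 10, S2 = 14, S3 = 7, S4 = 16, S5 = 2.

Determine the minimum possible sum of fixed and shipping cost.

544

Open {F-α}: assign each demand point to its cheapest open site.
  S1→F-α 10×5=50, S2→F-α 14×4=56, S3→F-α 7×4=28, S4→F-α 16×14=224, S5→F-α 2×5=10
  shipping cost 368, fixed 176 → total 544.
Compare {F-β}: shipping cost 319 + fixed 259 = 578.
Compare {F-α, F-ζ}: shipping cost 238 + fixed 365 = 603.
Compare {F-δ, F-ζ}: shipping cost 273 + fixed 340 = 613.
All other subsets cost ≥ 578. Minimum total cost: 544.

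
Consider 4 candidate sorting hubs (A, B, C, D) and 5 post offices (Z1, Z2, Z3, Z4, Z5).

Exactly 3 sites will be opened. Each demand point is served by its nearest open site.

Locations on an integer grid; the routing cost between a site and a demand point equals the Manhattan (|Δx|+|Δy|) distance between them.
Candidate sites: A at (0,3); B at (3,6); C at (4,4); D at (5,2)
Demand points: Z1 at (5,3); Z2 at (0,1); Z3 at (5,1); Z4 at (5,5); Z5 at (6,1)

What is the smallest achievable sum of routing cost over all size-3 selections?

Open {A, C, D}.
  Z1→D 1, Z2→A 2, Z3→D 1, Z4→C 2, Z5→D 2  ⇒ total 8.
Compare {A, B, D}: total 9.
Compare {B, C, D}: total 12.
No size-3 selection does better; minimum is 8.

8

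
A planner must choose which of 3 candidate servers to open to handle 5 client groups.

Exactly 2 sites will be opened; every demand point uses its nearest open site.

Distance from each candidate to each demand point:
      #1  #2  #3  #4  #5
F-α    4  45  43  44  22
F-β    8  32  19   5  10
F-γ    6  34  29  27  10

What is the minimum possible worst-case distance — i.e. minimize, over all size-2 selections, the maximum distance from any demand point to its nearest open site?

Open {F-α, F-β}.
  Farthest demand point is #2 at distance 32 (to F-β); all others are ≤ 32.
With {F-β, F-γ} the worst case is 32.
With {F-α, F-γ} the worst case is 34.
No size-2 selection achieves below 32.

32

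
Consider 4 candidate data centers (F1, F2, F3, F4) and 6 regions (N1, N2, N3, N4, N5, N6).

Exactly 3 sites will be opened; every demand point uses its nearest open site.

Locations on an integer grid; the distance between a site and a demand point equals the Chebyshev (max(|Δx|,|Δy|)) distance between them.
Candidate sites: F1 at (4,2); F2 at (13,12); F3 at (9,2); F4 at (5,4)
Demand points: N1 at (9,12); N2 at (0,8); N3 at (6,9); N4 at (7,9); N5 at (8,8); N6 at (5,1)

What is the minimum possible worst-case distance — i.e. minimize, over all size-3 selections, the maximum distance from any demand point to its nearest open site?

Open {F1, F2, F4}.
  Farthest demand point is N2 at distance 5 (to F4); all others are ≤ 5.
With {F2, F3, F4} the worst case is 5.
With {F1, F2, F3} the worst case is 7.
No size-3 selection achieves below 5.

5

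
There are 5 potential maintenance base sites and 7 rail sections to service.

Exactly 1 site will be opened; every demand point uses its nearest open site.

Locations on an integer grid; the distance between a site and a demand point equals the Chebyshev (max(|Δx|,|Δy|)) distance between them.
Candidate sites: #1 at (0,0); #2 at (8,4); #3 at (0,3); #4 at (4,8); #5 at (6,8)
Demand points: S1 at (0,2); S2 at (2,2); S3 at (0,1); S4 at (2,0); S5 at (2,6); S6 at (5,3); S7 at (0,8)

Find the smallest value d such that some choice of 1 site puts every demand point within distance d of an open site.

5

Open {#3}.
  Farthest demand point is S6 at distance 5 (to #3); all others are ≤ 5.
With {#1} the worst case is 8.
With {#2} the worst case is 8.
No size-1 selection achieves below 5.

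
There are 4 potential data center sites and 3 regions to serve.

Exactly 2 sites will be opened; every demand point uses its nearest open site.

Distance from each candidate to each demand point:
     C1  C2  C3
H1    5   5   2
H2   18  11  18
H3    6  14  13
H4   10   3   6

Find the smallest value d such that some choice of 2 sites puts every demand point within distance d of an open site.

Open {H1, H2}.
  Farthest demand point is C1 at distance 5 (to H1); all others are ≤ 5.
With {H1, H3} the worst case is 5.
With {H1, H4} the worst case is 5.
No size-2 selection achieves below 5.

5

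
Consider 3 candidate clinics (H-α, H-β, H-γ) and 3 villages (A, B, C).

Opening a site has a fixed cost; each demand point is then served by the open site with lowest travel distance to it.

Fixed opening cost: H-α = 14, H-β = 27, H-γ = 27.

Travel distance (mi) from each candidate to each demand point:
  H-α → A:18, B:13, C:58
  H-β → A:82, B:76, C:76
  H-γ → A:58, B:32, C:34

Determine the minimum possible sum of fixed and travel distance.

Open {H-α}: assign each demand point to its cheapest open site.
  A→H-α 18, B→H-α 13, C→H-α 58
  travel distance 89, fixed 14 → total 103.
Compare {H-α, H-γ}: travel distance 65 + fixed 41 = 106.
Compare {H-α, H-β}: travel distance 89 + fixed 41 = 130.
Compare {H-α, H-β, H-γ}: travel distance 65 + fixed 68 = 133.
All other subsets cost ≥ 106. Minimum total cost: 103.

103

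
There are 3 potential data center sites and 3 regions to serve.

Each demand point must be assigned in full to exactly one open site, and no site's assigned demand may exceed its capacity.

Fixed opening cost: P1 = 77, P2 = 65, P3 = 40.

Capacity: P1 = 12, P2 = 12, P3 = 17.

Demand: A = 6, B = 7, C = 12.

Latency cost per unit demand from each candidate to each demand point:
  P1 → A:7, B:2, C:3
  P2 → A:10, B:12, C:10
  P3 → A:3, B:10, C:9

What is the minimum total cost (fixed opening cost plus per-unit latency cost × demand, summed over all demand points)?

241

Open {P1, P3}; cheapest assignment that respects the capacities:
  P1 (cap 12, load 12): C — cost 12×3 = 36
  P3 (cap 17, load 13): A, B — cost 6×3 + 7×10 = 88
  Shipping 124, fixed 117 → total 241.
  Any other capacity-feasible assignment to {P1, P3} ships for at least 124.
Compare {P1, P2, P3}: its best feasible assignment gives total 306.
Compare {P2, P3}: its best feasible assignment gives total 313.
Every other set of open sites that can feasibly serve all demand totals ≥ 306 even under its best assignment. Minimum: 241.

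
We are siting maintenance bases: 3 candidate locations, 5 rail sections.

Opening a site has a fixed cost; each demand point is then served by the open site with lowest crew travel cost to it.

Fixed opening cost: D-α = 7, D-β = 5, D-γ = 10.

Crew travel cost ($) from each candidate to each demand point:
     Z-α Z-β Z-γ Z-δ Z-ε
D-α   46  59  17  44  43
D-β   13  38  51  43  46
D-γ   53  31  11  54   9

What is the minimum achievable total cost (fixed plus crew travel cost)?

122

Open {D-β, D-γ}: assign each demand point to its cheapest open site.
  Z-α→D-β 13, Z-β→D-γ 31, Z-γ→D-γ 11, Z-δ→D-β 43, Z-ε→D-γ 9
  crew travel cost 107, fixed 15 → total 122.
Compare {D-α, D-β, D-γ}: crew travel cost 107 + fixed 22 = 129.
Compare {D-α, D-γ}: crew travel cost 141 + fixed 17 = 158.
Compare {D-α, D-β}: crew travel cost 154 + fixed 12 = 166.
All other subsets cost ≥ 129. Minimum total cost: 122.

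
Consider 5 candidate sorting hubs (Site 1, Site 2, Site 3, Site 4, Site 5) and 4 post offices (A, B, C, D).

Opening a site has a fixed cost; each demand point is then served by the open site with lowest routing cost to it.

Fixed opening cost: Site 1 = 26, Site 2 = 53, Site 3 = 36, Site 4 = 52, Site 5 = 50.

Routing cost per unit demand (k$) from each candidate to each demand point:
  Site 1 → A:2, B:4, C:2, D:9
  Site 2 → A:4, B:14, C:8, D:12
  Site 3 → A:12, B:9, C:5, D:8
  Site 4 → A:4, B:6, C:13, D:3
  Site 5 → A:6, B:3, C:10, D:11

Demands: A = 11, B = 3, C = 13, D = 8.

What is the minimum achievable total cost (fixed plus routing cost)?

Open {Site 1}: assign each demand point to its cheapest open site.
  A→Site 1 11×2=22, B→Site 1 3×4=12, C→Site 1 13×2=26, D→Site 1 8×9=72
  routing cost 132, fixed 26 → total 158.
Compare {Site 1, Site 4}: routing cost 84 + fixed 78 = 162.
Compare {Site 1, Site 3}: routing cost 124 + fixed 62 = 186.
Compare {Site 1, Site 3, Site 4}: routing cost 84 + fixed 114 = 198.
All other subsets cost ≥ 162. Minimum total cost: 158.

158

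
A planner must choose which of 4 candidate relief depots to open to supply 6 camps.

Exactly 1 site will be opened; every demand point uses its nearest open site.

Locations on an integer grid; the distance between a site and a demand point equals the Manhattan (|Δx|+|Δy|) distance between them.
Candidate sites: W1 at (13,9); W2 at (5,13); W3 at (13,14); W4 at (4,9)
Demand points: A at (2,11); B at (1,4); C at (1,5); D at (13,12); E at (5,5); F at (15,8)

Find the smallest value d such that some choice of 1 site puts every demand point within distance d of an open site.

Open {W4}.
  Farthest demand point is D at distance 12 (to W4); all others are ≤ 12.
With {W2} the worst case is 15.
With {W1} the worst case is 17.
No size-1 selection achieves below 12.

12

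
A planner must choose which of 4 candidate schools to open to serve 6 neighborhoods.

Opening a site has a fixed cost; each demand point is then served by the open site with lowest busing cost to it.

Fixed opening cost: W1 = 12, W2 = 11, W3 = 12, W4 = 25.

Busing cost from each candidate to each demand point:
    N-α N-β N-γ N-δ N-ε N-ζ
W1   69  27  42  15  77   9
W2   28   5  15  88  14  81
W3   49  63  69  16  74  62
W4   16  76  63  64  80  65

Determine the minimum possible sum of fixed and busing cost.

109

Open {W1, W2}: assign each demand point to its cheapest open site.
  N-α→W2 28, N-β→W2 5, N-γ→W2 15, N-δ→W1 15, N-ε→W2 14, N-ζ→W1 9
  busing cost 86, fixed 23 → total 109.
Compare {W1, W2, W3}: busing cost 86 + fixed 35 = 121.
Compare {W1, W2, W4}: busing cost 74 + fixed 48 = 122.
Compare {W1, W2, W3, W4}: busing cost 74 + fixed 60 = 134.
All other subsets cost ≥ 121. Minimum total cost: 109.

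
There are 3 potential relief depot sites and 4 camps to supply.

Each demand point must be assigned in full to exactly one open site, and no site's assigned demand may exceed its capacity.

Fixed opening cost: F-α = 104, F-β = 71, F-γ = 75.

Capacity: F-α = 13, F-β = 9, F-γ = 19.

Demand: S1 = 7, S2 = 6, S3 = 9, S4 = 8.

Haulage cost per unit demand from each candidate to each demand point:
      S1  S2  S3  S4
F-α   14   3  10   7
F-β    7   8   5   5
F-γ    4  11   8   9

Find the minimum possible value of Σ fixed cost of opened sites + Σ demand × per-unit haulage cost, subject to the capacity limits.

408

Open {F-α, F-β, F-γ}; cheapest assignment that respects the capacities:
  F-α (cap 13, load 6): S2 — cost 6×3 = 18
  F-β (cap 9, load 8): S4 — cost 8×5 = 40
  F-γ (cap 19, load 16): S1, S3 — cost 7×4 + 9×8 = 100
  Shipping 158, fixed 250 → total 408.
  Any other capacity-feasible assignment to {F-α, F-β, F-γ} ships for at least 158.
Compare {F-α, F-γ}: its best feasible assignment gives total 439.
Every other set of open sites that can feasibly serve all demand totals ≥ 439 even under its best assignment. Minimum: 408.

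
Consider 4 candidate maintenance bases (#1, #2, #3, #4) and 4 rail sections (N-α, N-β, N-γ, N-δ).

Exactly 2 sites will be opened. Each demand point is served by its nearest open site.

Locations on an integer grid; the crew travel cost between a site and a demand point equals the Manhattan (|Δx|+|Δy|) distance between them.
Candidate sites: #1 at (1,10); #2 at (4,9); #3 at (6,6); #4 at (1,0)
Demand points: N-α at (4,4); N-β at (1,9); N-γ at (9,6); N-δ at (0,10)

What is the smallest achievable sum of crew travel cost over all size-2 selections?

Open {#1, #3}.
  N-α→#3 4, N-β→#1 1, N-γ→#3 3, N-δ→#1 1  ⇒ total 9.
Compare {#1, #2}: total 15.
Compare {#2, #3}: total 15.
No size-2 selection does better; minimum is 9.

9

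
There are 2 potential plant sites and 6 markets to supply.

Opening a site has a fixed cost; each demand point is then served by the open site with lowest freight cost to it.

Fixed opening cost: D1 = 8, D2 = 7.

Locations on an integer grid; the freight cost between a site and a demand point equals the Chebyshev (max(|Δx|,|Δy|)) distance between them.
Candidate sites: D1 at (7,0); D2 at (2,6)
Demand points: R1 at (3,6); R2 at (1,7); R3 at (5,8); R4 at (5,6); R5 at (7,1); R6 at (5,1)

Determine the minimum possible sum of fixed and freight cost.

Open {D2}: assign each demand point to its cheapest open site.
  R1→D2 1, R2→D2 1, R3→D2 3, R4→D2 3, R5→D2 5, R6→D2 5
  freight cost 18, fixed 7 → total 25.
Compare {D1, D2}: freight cost 11 + fixed 15 = 26.
Compare {D1}: freight cost 30 + fixed 8 = 38.

25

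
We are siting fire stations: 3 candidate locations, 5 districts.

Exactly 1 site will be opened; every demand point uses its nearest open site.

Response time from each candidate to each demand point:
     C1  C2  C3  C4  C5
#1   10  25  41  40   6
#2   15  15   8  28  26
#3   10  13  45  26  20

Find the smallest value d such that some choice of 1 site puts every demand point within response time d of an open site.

28

Open {#2}.
  Farthest demand point is C4 at response time 28 (to #2); all others are ≤ 28.
With {#1} the worst case is 41.
With {#3} the worst case is 45.
No size-1 selection achieves below 28.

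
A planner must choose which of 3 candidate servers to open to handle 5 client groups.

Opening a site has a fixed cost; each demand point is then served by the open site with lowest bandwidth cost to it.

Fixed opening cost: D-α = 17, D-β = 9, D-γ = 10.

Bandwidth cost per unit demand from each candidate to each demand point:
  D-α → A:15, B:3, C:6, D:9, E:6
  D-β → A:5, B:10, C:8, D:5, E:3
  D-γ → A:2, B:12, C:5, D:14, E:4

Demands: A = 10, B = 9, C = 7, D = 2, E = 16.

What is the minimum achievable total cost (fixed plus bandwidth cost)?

176

Open {D-α, D-β, D-γ}: assign each demand point to its cheapest open site.
  A→D-γ 10×2=20, B→D-α 9×3=27, C→D-γ 7×5=35, D→D-β 2×5=10, E→D-β 16×3=48
  bandwidth cost 140, fixed 36 → total 176.
Compare {D-α, D-γ}: bandwidth cost 164 + fixed 27 = 191.
Compare {D-α, D-β}: bandwidth cost 177 + fixed 26 = 203.
Compare {D-β, D-γ}: bandwidth cost 203 + fixed 19 = 222.
All other subsets cost ≥ 191. Minimum total cost: 176.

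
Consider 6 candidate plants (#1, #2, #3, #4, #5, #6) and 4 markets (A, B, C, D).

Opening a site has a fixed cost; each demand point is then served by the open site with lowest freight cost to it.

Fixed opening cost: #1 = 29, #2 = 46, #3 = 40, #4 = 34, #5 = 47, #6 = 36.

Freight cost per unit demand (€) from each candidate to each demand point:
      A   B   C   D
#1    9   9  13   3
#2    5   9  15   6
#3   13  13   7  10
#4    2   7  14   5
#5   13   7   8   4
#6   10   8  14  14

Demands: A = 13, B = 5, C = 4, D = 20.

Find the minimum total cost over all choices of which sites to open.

236

Open {#1, #4}: assign each demand point to its cheapest open site.
  A→#4 13×2=26, B→#4 5×7=35, C→#1 4×13=52, D→#1 20×3=60
  freight cost 173, fixed 63 → total 236.
Compare {#4}: freight cost 217 + fixed 34 = 251.
Compare {#1, #3, #4}: freight cost 149 + fixed 103 = 252.
Compare {#4, #5}: freight cost 173 + fixed 81 = 254.
All other subsets cost ≥ 251. Minimum total cost: 236.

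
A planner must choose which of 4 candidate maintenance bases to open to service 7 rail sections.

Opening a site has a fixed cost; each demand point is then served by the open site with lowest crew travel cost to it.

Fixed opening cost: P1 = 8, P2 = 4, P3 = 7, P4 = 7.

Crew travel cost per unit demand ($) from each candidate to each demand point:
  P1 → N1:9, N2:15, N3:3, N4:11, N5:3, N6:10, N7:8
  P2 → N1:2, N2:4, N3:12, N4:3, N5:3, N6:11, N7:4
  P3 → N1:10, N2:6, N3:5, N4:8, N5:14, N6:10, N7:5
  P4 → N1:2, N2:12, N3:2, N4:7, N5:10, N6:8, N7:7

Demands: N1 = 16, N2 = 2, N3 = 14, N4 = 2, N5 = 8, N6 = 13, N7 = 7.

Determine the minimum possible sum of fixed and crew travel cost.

241

Open {P2, P4}: assign each demand point to its cheapest open site.
  N1→P2 16×2=32, N2→P2 2×4=8, N3→P4 14×2=28, N4→P2 2×3=6, N5→P2 8×3=24, N6→P4 13×8=104, N7→P2 7×4=28
  crew travel cost 230, fixed 11 → total 241.
Compare {P2, P3, P4}: crew travel cost 230 + fixed 18 = 248.
Compare {P1, P2, P4}: crew travel cost 230 + fixed 19 = 249.
Compare {P1, P2, P3, P4}: crew travel cost 230 + fixed 26 = 256.
All other subsets cost ≥ 248. Minimum total cost: 241.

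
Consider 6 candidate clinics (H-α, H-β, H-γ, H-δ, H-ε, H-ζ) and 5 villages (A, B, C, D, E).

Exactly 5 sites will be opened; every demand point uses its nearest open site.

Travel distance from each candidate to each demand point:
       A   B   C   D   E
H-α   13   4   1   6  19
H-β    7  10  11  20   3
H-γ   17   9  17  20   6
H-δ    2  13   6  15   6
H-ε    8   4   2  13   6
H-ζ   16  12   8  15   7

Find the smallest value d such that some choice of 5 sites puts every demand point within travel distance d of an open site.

Open {H-α, H-β, H-γ, H-δ, H-ε}.
  Farthest demand point is D at travel distance 6 (to H-α); all others are ≤ 6.
With {H-α, H-β, H-γ, H-δ, H-ζ} the worst case is 6.
With {H-α, H-β, H-δ, H-ε, H-ζ} the worst case is 6.
No size-5 selection achieves below 6.

6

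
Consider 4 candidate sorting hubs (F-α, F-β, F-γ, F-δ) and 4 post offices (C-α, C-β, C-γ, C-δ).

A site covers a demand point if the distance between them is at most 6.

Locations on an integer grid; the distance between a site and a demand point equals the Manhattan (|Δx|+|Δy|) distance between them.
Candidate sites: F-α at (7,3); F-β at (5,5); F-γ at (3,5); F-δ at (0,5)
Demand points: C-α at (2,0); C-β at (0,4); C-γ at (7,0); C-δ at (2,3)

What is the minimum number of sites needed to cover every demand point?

2

Coverage sets (demand points within 6 of each site):
  F-α: {C-γ, C-δ}
  F-β: {C-β, C-δ}
  F-γ: {C-α, C-β, C-δ}
  F-δ: {C-β, C-δ}
No single site covers all 4 demand points.
But {F-α, F-γ} covers everything, so the minimum is 2.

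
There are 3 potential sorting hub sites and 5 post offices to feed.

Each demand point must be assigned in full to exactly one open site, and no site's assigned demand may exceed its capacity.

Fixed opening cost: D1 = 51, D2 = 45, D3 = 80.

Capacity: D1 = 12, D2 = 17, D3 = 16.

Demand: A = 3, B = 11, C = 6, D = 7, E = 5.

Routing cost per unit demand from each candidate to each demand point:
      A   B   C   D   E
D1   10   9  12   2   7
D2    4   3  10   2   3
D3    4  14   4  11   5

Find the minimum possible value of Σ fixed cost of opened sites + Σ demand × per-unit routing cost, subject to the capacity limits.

Open {D1, D2, D3}; cheapest assignment that respects the capacities:
  D1 (cap 12, load 7): D — cost 7×2 = 14
  D2 (cap 17, load 16): B, E — cost 11×3 + 5×3 = 48
  D3 (cap 16, load 9): A, C — cost 3×4 + 6×4 = 36
  Shipping 98, fixed 176 → total 274.
  Any other capacity-feasible assignment to {D1, D2, D3} ships for at least 98.
Compare {D2, D3}: its best feasible assignment gives total 286.
Every other set of open sites that can feasibly serve all demand totals ≥ 286 even under its best assignment. Minimum: 274.

274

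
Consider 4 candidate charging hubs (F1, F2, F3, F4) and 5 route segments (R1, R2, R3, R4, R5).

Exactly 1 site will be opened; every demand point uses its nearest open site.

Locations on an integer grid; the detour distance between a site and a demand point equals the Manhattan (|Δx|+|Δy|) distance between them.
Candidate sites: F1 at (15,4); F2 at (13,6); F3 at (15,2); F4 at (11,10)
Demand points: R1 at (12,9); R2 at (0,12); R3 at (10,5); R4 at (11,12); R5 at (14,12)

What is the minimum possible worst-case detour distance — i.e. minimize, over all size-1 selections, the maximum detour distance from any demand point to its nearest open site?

13

Open {F4}.
  Farthest demand point is R2 at detour distance 13 (to F4); all others are ≤ 13.
With {F2} the worst case is 19.
With {F1} the worst case is 23.
No size-1 selection achieves below 13.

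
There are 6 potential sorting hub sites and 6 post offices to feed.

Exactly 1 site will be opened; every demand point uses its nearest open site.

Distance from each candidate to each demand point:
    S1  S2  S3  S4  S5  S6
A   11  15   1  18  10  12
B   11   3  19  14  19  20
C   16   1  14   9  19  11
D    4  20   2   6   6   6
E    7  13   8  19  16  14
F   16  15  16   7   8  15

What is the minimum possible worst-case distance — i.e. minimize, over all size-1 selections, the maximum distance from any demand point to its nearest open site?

Open {F}.
  Farthest demand point is S1 at distance 16 (to F); all others are ≤ 16.
With {A} the worst case is 18.
With {C} the worst case is 19.
No size-1 selection achieves below 16.

16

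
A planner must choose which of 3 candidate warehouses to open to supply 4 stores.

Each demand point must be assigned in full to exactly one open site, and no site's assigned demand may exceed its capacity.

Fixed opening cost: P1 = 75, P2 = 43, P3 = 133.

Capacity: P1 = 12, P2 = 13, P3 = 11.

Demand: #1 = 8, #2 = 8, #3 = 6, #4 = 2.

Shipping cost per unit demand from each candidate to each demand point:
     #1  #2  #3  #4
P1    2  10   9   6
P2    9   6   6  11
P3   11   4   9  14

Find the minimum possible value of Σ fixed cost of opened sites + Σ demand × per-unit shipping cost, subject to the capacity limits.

Open {P1, P2, P3}; cheapest assignment that respects the capacities:
  P1 (cap 12, load 10): #1, #4 — cost 8×2 + 2×6 = 28
  P2 (cap 13, load 6): #3 — cost 6×6 = 36
  P3 (cap 11, load 8): #2 — cost 8×4 = 32
  Shipping 96, fixed 251 → total 347.
  Any other capacity-feasible assignment to {P1, P2, P3} ships for at least 96.
Total demand is 24; every other set of sites either has combined capacity below 24 or cannot fit the demands without splitting one across sites, so {P1, P2, P3} is the only feasible choice of open sites. Minimum: 347.

347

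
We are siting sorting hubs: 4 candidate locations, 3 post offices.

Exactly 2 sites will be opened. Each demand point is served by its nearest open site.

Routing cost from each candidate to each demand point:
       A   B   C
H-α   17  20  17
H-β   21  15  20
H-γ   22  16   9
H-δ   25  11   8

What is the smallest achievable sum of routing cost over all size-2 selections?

Open {H-α, H-δ}.
  A→H-α 17, B→H-δ 11, C→H-δ 8  ⇒ total 36.
Compare {H-β, H-δ}: total 40.
Compare {H-γ, H-δ}: total 41.
No size-2 selection does better; minimum is 36.

36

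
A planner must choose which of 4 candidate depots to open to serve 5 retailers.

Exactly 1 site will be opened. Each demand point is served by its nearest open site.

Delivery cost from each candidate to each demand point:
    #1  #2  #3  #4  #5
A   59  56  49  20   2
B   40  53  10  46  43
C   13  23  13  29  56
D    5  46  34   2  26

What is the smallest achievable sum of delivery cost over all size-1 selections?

113

Open {D}.
  #1→D 5, #2→D 46, #3→D 34, #4→D 2, #5→D 26  ⇒ total 113.
Compare {C}: total 134.
Compare {A}: total 186.
No size-1 selection does better; minimum is 113.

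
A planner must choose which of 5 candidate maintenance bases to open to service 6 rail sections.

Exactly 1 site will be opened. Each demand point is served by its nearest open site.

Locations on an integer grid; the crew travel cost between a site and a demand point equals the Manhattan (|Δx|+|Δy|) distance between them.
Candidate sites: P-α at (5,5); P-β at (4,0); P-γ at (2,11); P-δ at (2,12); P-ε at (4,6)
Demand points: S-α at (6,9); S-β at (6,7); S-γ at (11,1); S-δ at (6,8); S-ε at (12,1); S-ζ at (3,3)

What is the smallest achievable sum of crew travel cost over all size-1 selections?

Open {P-α}.
  S-α→P-α 5, S-β→P-α 3, S-γ→P-α 10, S-δ→P-α 4, S-ε→P-α 11, S-ζ→P-α 4  ⇒ total 37.
Compare {P-ε}: total 41.
Compare {P-β}: total 51.
No size-1 selection does better; minimum is 37.

37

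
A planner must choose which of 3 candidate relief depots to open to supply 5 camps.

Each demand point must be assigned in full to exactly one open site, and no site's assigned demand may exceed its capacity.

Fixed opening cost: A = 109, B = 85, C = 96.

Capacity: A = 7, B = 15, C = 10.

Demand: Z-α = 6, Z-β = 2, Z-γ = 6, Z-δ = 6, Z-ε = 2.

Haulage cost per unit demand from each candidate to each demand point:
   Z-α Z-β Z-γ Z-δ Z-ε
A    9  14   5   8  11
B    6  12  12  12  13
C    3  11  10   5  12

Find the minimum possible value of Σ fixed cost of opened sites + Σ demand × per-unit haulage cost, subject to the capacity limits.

365

Open {B, C}; cheapest assignment that respects the capacities:
  B (cap 15, load 12): Z-α, Z-γ — cost 6×6 + 6×12 = 108
  C (cap 10, load 10): Z-β, Z-δ, Z-ε — cost 2×11 + 6×5 + 2×12 = 76
  Shipping 184, fixed 181 → total 365.
  Any other capacity-feasible assignment to {B, C} ships for at least 184.
Compare {A, B, C}: its best feasible assignment gives total 432.
Every other set of open sites that can feasibly serve all demand totals ≥ 432 even under its best assignment. Minimum: 365.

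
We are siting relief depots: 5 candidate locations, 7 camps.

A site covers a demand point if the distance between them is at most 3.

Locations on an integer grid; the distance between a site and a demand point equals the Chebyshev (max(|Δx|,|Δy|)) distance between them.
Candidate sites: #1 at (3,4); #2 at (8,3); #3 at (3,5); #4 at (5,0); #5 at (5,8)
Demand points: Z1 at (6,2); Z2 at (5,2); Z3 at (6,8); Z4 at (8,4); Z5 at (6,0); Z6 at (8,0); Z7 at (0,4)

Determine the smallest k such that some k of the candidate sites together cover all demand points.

2

Coverage sets (demand points within 3 of each site):
  #1: {Z1, Z2, Z7}
  #2: {Z1, Z2, Z4, Z5, Z6}
  #3: {Z1, Z2, Z3, Z7}
  #4: {Z1, Z2, Z5, Z6}
  #5: {Z3}
No single site covers all 7 demand points.
But {#2, #3} covers everything, so the minimum is 2.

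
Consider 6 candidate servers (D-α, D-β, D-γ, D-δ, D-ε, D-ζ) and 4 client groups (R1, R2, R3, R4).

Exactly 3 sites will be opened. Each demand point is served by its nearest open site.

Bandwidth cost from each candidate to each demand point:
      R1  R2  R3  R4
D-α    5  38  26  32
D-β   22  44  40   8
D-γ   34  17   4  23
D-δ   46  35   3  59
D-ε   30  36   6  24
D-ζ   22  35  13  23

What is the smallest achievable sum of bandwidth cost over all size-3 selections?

Open {D-α, D-β, D-γ}.
  R1→D-α 5, R2→D-γ 17, R3→D-γ 4, R4→D-β 8  ⇒ total 34.
Compare {D-α, D-γ, D-δ}: total 48.
Compare {D-α, D-γ, D-ε}: total 49.
No size-3 selection does better; minimum is 34.

34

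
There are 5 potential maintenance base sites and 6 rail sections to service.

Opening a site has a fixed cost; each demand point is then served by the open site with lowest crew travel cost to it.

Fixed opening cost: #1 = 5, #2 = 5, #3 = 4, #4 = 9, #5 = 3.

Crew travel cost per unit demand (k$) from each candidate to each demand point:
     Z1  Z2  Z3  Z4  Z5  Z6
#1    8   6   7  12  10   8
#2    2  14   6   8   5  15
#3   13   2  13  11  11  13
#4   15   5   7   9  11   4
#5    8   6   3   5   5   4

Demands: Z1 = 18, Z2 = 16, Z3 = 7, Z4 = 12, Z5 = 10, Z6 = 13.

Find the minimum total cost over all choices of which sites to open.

Open {#2, #3, #5}: assign each demand point to its cheapest open site.
  Z1→#2 18×2=36, Z2→#3 16×2=32, Z3→#5 7×3=21, Z4→#5 12×5=60, Z5→#2 10×5=50, Z6→#5 13×4=52
  crew travel cost 251, fixed 12 → total 263.
Compare {#1, #2, #3, #5}: crew travel cost 251 + fixed 17 = 268.
Compare {#2, #3, #4, #5}: crew travel cost 251 + fixed 21 = 272.
Compare {#1, #2, #3, #4, #5}: crew travel cost 251 + fixed 26 = 277.
All other subsets cost ≥ 268. Minimum total cost: 263.

263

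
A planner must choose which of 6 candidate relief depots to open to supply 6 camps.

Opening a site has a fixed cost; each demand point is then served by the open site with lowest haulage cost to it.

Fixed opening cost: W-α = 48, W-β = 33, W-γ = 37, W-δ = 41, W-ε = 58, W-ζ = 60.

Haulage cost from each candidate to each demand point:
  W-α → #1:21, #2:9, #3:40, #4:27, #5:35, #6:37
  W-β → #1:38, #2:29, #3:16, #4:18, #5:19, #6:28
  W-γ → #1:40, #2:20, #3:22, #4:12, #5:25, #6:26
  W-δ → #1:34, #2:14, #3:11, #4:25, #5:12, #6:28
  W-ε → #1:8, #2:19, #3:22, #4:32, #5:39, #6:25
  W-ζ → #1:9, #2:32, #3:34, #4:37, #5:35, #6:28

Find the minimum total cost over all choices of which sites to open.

165

Open {W-δ}: assign each demand point to its cheapest open site.
  #1→W-δ 34, #2→W-δ 14, #3→W-δ 11, #4→W-δ 25, #5→W-δ 12, #6→W-δ 28
  haulage cost 124, fixed 41 → total 165.
Compare {W-β}: haulage cost 148 + fixed 33 = 181.
Compare {W-γ}: haulage cost 145 + fixed 37 = 182.
Compare {W-γ, W-δ}: haulage cost 109 + fixed 78 = 187.
All other subsets cost ≥ 181. Minimum total cost: 165.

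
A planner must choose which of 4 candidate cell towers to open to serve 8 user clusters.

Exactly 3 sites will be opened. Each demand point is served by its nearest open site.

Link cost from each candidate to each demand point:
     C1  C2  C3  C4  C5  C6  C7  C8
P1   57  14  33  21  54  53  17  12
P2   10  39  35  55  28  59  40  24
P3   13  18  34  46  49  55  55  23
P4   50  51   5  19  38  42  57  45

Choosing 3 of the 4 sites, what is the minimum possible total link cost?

Open {P1, P2, P4}.
  C1→P2 10, C2→P1 14, C3→P4 5, C4→P4 19, C5→P2 28, C6→P4 42, C7→P1 17, C8→P1 12  ⇒ total 147.
Compare {P1, P3, P4}: total 160.
Compare {P2, P3, P4}: total 185.
No size-3 selection does better; minimum is 147.

147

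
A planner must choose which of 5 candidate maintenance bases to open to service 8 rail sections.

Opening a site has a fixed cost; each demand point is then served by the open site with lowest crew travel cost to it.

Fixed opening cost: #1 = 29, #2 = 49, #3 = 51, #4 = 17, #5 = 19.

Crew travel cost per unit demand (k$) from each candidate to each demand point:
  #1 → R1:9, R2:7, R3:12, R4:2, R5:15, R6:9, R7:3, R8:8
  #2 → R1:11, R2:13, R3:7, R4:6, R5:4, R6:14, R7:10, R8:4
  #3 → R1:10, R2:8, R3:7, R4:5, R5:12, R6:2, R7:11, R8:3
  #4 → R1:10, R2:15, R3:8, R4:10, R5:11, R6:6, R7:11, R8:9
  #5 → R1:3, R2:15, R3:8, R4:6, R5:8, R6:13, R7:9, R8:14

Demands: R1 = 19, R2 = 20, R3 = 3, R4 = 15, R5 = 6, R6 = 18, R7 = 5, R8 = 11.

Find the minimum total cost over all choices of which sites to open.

479

Open {#1, #3, #5}: assign each demand point to its cheapest open site.
  R1→#5 19×3=57, R2→#1 20×7=140, R3→#3 3×7=21, R4→#1 15×2=30, R5→#5 6×8=48, R6→#3 18×2=36, R7→#1 5×3=15, R8→#3 11×3=33
  crew travel cost 380, fixed 99 → total 479.
Compare {#1, #3, #4, #5}: crew travel cost 380 + fixed 116 = 496.
Compare {#1, #2, #3, #5}: crew travel cost 356 + fixed 148 = 504.
Compare {#1, #2, #3, #4, #5}: crew travel cost 356 + fixed 165 = 521.
All other subsets cost ≥ 496. Minimum total cost: 479.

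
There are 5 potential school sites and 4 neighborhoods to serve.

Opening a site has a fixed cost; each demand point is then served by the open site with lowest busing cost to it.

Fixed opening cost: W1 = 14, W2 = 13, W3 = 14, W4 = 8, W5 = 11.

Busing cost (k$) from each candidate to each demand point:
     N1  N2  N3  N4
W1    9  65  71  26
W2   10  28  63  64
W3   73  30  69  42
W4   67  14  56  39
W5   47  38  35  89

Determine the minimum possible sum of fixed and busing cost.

117

Open {W1, W4, W5}: assign each demand point to its cheapest open site.
  N1→W1 9, N2→W4 14, N3→W5 35, N4→W1 26
  busing cost 84, fixed 33 → total 117.
Compare {W1, W4}: busing cost 105 + fixed 22 = 127.
Compare {W2, W4, W5}: busing cost 98 + fixed 32 = 130.
Compare {W1, W2, W4, W5}: busing cost 84 + fixed 46 = 130.
All other subsets cost ≥ 127. Minimum total cost: 117.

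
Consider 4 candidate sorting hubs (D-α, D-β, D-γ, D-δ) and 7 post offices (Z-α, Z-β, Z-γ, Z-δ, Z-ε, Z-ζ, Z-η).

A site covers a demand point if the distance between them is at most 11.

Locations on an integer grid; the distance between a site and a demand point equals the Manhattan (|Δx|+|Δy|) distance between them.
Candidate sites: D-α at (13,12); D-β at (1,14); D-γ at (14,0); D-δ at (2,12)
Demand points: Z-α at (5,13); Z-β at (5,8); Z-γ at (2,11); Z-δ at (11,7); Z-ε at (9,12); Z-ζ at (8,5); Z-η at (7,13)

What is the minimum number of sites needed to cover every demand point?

2

Coverage sets (demand points within 11 of each site):
  D-α: {Z-α, Z-δ, Z-ε, Z-η}
  D-β: {Z-α, Z-β, Z-γ, Z-ε, Z-η}
  D-γ: {Z-δ, Z-ζ}
  D-δ: {Z-α, Z-β, Z-γ, Z-ε, Z-η}
No single site covers all 7 demand points.
But {D-β, D-γ} covers everything, so the minimum is 2.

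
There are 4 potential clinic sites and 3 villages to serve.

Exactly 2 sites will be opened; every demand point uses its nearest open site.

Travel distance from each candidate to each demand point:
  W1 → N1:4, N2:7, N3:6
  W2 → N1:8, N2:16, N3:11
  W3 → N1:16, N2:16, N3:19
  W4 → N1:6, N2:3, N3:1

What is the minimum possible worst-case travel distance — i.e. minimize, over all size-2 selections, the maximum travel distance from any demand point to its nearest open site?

4

Open {W1, W4}.
  Farthest demand point is N1 at travel distance 4 (to W1); all others are ≤ 4.
With {W2, W4} the worst case is 6.
With {W3, W4} the worst case is 6.
No size-2 selection achieves below 4.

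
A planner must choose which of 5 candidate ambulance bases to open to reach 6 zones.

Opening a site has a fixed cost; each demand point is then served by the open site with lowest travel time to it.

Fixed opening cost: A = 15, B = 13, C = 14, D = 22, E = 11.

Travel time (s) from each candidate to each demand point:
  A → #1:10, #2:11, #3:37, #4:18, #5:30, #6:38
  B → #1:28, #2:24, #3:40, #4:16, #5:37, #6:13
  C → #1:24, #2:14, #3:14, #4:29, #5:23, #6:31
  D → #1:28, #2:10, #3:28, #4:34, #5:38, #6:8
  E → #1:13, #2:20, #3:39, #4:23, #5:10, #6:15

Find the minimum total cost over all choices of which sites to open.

Open {C, E}: assign each demand point to its cheapest open site.
  #1→E 13, #2→C 14, #3→C 14, #4→E 23, #5→E 10, #6→E 15
  travel time 89, fixed 25 → total 114.
Compare {A, C, E}: travel time 78 + fixed 40 = 118.
Compare {B, C, E}: travel time 80 + fixed 38 = 118.
Compare {D, E}: travel time 92 + fixed 33 = 125.
All other subsets cost ≥ 118. Minimum total cost: 114.

114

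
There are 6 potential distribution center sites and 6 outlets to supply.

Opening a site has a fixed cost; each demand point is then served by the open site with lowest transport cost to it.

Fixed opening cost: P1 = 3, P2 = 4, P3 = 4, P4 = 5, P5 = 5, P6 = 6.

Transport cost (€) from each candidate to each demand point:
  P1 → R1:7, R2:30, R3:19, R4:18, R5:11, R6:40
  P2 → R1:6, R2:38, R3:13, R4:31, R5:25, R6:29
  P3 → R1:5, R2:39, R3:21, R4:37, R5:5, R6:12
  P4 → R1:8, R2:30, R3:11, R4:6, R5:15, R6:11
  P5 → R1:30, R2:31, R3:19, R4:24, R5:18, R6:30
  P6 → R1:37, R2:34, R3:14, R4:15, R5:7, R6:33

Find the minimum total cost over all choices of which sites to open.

Open {P3, P4}: assign each demand point to its cheapest open site.
  R1→P3 5, R2→P4 30, R3→P4 11, R4→P4 6, R5→P3 5, R6→P4 11
  transport cost 68, fixed 9 → total 77.
Compare {P1, P3, P4}: transport cost 68 + fixed 12 = 80.
Compare {P2, P3, P4}: transport cost 68 + fixed 13 = 81.
Compare {P3, P4, P5}: transport cost 68 + fixed 14 = 82.
All other subsets cost ≥ 80. Minimum total cost: 77.

77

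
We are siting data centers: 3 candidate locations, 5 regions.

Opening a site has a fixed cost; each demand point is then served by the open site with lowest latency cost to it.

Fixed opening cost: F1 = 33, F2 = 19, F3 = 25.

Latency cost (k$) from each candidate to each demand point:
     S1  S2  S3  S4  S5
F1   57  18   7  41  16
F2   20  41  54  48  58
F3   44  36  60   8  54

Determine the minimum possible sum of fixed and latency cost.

Open {F1, F2, F3}: assign each demand point to its cheapest open site.
  S1→F2 20, S2→F1 18, S3→F1 7, S4→F3 8, S5→F1 16
  latency cost 69, fixed 77 → total 146.
Compare {F1, F3}: latency cost 93 + fixed 58 = 151.
Compare {F1, F2}: latency cost 102 + fixed 52 = 154.
Compare {F1}: latency cost 139 + fixed 33 = 172.
All other subsets cost ≥ 151. Minimum total cost: 146.

146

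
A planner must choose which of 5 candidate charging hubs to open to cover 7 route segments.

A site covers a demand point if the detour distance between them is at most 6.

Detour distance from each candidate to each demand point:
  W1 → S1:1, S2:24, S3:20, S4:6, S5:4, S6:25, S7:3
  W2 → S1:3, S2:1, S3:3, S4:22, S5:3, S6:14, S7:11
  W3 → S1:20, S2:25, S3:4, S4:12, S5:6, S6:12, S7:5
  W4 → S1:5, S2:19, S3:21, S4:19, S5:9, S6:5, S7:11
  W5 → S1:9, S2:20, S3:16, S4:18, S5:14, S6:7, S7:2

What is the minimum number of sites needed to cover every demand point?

3

Coverage sets (demand points within 6 of each site):
  W1: {S1, S4, S5, S7}
  W2: {S1, S2, S3, S5}
  W3: {S3, S5, S7}
  W4: {S1, S6}
  W5: {S7}
No 2 sites suffice: every size-2 union leaves at least one demand point uncovered.
But {W1, W2, W4} covers everything, so the minimum is 3.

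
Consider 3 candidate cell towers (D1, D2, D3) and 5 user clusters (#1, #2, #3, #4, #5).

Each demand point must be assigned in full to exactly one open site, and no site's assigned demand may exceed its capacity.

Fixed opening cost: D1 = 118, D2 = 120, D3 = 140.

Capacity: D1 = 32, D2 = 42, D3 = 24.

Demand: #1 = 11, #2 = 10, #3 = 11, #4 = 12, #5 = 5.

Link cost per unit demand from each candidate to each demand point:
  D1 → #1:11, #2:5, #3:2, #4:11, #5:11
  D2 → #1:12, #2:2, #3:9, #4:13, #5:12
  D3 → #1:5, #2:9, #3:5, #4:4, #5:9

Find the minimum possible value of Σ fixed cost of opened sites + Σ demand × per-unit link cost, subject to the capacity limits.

Open {D1, D3}; cheapest assignment that respects the capacities:
  D1 (cap 32, load 26): #2, #3, #5 — cost 10×5 + 11×2 + 5×11 = 127
  D3 (cap 24, load 23): #1, #4 — cost 11×5 + 12×4 = 103
  Shipping 230, fixed 258 → total 488.
  Any other capacity-feasible assignment to {D1, D3} ships for at least 230.
Compare {D2, D3}: its best feasible assignment gives total 542.
Compare {D1, D2, D3}: its best feasible assignment gives total 578.
Every other set of open sites that can feasibly serve all demand totals ≥ 542 even under its best assignment. Minimum: 488.

488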